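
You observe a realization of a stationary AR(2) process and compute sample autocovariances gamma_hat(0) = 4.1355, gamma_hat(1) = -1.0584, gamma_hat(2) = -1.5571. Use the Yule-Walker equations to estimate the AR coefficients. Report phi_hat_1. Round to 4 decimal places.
\hat\phi_{1} = -0.3770

The Yule-Walker equations for an AR(p) process read, in matrix form,
  Gamma_p phi = r_p,   with   (Gamma_p)_{ij} = gamma(|i - j|),
                       (r_p)_i = gamma(i),   i,j = 1..p.
Substitute the sample gammas (Toeplitz matrix and right-hand side of size 2):
  Gamma_p = [[4.1355, -1.0584], [-1.0584, 4.1355]]
  r_p     = [-1.0584, -1.5571]
Written out:
  4.1355 phi_1 - 1.0584 phi_2 = -1.0584
  -1.0584 phi_1 + 4.1355 phi_2 = -1.5571
Solve by Cramer's rule:
  det = gamma(0)^2 - gamma(1)^2 = (4.1355)^2 - (-1.0584)^2 = 17.10236025 - 1.12021056 = 15.98214969
  phi_hat_1 = [gamma(1) gamma(0) - gamma(1) gamma(2)] / det = [(-1.0584)(4.1355) - (-1.0584)(-1.5571)] / 15.98214969 = -6.02504784 / 15.98214969 = -0.377
  phi_hat_2 = [gamma(0) gamma(2) - gamma(1)^2] / det = [(4.1355)(-1.5571) - (-1.0584)^2] / 15.98214969 = -7.55959761 / 15.98214969 = -0.473
So phi_hat = [-0.3770, -0.4730].
Therefore phi_hat_1 = -0.3770.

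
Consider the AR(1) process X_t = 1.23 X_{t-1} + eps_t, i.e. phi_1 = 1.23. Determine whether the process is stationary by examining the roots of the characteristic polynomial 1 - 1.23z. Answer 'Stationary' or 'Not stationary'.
\text{Not stationary}

The AR(p) characteristic polynomial is P(z) = 1 - 1.23z.
Stationarity requires all roots to lie outside the unit circle, i.e. |z| > 1 for every root.
This is linear in z: 1 + (-1.23) z = 0  =>  z = -1/(-1.23) = 0.813008,  |z| = 0.813008.
Moduli of all roots: 0.8130.
All moduli strictly greater than 1? No.
Verdict: Not stationary.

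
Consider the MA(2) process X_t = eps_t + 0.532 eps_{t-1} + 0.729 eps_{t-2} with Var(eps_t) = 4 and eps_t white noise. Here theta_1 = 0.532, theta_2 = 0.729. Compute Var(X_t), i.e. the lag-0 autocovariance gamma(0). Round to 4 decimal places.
\gamma(0) = 7.2579

For an MA(q) process X_t = eps_t + sum_i theta_i eps_{t-i} with
Var(eps_t) = sigma^2, the variance is
  gamma(0) = sigma^2 * (1 + sum_i theta_i^2).
  sum_i theta_i^2 = (0.532)^2 + (0.729)^2 = 0.283024 + 0.531441 = 0.814465.
  gamma(0) = 4 * (1 + 0.814465) = 4 * 1.814465 = 7.25786, which rounds to 7.2579.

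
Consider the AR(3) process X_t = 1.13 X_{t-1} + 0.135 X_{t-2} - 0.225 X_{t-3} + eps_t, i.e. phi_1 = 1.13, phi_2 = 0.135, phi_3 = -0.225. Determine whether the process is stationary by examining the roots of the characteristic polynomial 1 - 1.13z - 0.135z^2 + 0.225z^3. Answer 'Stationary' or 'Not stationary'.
\text{Not stationary}

The AR(p) characteristic polynomial is P(z) = 1 - 1.13z - 0.135z^2 + 0.225z^3.
Stationarity requires all roots to lie outside the unit circle, i.e. |z| > 1 for every root.
Degree 3: look for a simple real root z0 first, then factor out (1 - z/z0) and solve the remaining quadratic.
Testing z0 = 2: P(2) = 1 + (-1.13)(2) + (-0.135)(2)^2 + (0.225)(2)^3
  = 1 + (-2.26) + (-0.54) + (1.8) = 0.  So z_0 = 2 is a root, |z_0| = 2.
Divide out the factor (1 - 0.5 z) = (1 - z/z0) (since 1/z0 = 0.5):
  P(z) = (1 - 0.5 z)(1 + (-0.63) z + (-0.45) z^2)
  [check: z-coef -0.63 - (0.5) = -1.13; z^2-coef -0.45 - (0.5)(-0.63) = -0.135; z^3-coef -(0.5)(-0.45) = 0.225.]
Remaining roots from the quadratic factor 1 + (-0.63) z + (-0.45) z^2:
  Set 1 + (-0.63) z + (-0.45) z^2 = 0, i.e. a z^2 + b z + c = 0 with a = -0.45, b = -0.63, c = 1.
  Discriminant D = b^2 - 4ac = (-0.63)^2 - 4*(-0.45)*1 = 0.3969 - (-1.8) = 2.1969.
  D >= 0, so the roots are real: z = (-b +/- sqrt(D)) / (2a) = (0.63 +/- 1.482194) / (-0.9).
    z_1 = (0.63 + 1.482194) / (-0.9) = -2.3469,   |z_1| = 2.3469.
    z_2 = (0.63 - 1.482194) / (-0.9) = 0.9469,   |z_2| = 0.9469.
Moduli of all roots: 2.0000, 2.3469, 0.9469.
All moduli strictly greater than 1? No.
Verdict: Not stationary.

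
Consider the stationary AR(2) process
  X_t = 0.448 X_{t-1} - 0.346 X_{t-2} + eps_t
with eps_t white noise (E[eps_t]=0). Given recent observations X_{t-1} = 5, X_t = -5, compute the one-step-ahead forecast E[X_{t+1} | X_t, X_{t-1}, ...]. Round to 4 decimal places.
E[X_{t+1} \mid \mathcal F_t] = -3.9700

For an AR(p) model X_t = c + sum_i phi_i X_{t-i} + eps_t, the
one-step-ahead conditional mean is
  E[X_{t+1} | X_t, ...] = c + sum_i phi_i X_{t+1-i}.
Substitute known values:
  E[X_{t+1} | ...] = (0.448) * (-5) + (-0.346) * (5)
                   = -3.9700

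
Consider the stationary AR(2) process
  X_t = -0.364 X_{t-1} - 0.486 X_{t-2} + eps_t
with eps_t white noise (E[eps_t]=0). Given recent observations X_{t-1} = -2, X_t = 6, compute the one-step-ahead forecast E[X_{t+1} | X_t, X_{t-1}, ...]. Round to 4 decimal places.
E[X_{t+1} \mid \mathcal F_t] = -1.2120

For an AR(p) model X_t = c + sum_i phi_i X_{t-i} + eps_t, the
one-step-ahead conditional mean is
  E[X_{t+1} | X_t, ...] = c + sum_i phi_i X_{t+1-i}.
Substitute known values:
  E[X_{t+1} | ...] = (-0.364) * (6) + (-0.486) * (-2)
                   = -1.2120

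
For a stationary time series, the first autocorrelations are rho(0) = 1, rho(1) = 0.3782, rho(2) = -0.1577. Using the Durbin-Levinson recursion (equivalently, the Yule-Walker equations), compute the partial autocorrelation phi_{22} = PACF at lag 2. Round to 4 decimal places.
\phi_{22} = -0.3509

The PACF at lag k is phi_{kk}, the last component of the solution
to the Yule-Walker system G_k phi = r_k where
  (G_k)_{ij} = rho(|i - j|), (r_k)_i = rho(i), i,j = 1..k.
Equivalently, Durbin-Levinson gives phi_{kk} iteratively:
  phi_{11} = rho(1)
  phi_{kk} = [rho(k) - sum_{j=1..k-1} phi_{k-1,j} rho(k-j)]
            / [1 - sum_{j=1..k-1} phi_{k-1,j} rho(j)],
  phi_{k,j} = phi_{k-1,j} - phi_{kk} phi_{k-1,k-j},  j = 1..k-1.
Step k = 1:
  phi_11 = rho(1) = 0.3782.
Step k = 2:
  phi_22 = [rho(2) - phi_11 rho(1)] / [1 - phi_11 rho(1)] = [-0.1577 - (0.3782)(0.3782)] / [1 - (0.3782)(0.3782)]
         = -0.30073524 / 0.85696476 = -0.3509.
Therefore phi_{22} = -0.3509.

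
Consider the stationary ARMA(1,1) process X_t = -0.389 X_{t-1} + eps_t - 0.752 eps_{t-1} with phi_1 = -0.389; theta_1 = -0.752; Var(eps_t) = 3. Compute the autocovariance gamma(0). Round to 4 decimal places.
\gamma(0) = 7.6020

Multiply the model equation by X_{t-k} and take expectations. With theta_0 = psi_0 = 1 and psi_j the MA(infinity) weights, this gives
  gamma(k) - sum_i phi_i gamma(k-i) = c_k,
  c_k = sigma^2 * sum_{j=k..q} theta_j psi_{j-k}   (c_k = 0 for k > q),
using gamma(-m) = gamma(m).
psi-weights needed (psi_j = theta_j + sum_i phi_i psi_{j-i}):
  psi_1 = theta_1 + phi_1 = -0.752 + (-0.389) = -1.141
Right-hand sides:
  c_0 = sigma^2 (1 + theta_1 psi_1) = 3 * (1 + (-0.752)(-1.141)) = 3 * 1.858032 = 5.574096
  c_1 = sigma^2 theta_1 = 3 * (-0.752) = -2.256
  c_2 = 0
Equations for k = 0 and k = 1 (AR order 1):
  gamma(0) = phi_1 gamma(1) + c_0
  gamma(1) = phi_1 gamma(0) + c_1
Substituting the second into the first: gamma(0) (1 - phi_1^2) = c_0 + phi_1 c_1, so
  gamma(0) = (c_0 + phi_1 c_1) / (1 - phi_1^2) = (5.574096 + (-0.389)(-2.256)) / (1 - (-0.389)^2) = 6.45168 / 0.848679 = 7.602026.
Therefore gamma(0) = 7.6020 (to 4 decimal places).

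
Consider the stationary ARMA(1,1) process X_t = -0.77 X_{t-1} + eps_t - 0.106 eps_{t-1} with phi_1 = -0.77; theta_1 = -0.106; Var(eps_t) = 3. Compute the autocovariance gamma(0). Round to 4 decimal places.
\gamma(0) = 8.6549

Multiply the model equation by X_{t-k} and take expectations. With theta_0 = psi_0 = 1 and psi_j the MA(infinity) weights, this gives
  gamma(k) - sum_i phi_i gamma(k-i) = c_k,
  c_k = sigma^2 * sum_{j=k..q} theta_j psi_{j-k}   (c_k = 0 for k > q),
using gamma(-m) = gamma(m).
psi-weights needed (psi_j = theta_j + sum_i phi_i psi_{j-i}):
  psi_1 = theta_1 + phi_1 = -0.106 + (-0.77) = -0.876
Right-hand sides:
  c_0 = sigma^2 (1 + theta_1 psi_1) = 3 * (1 + (-0.106)(-0.876)) = 3 * 1.092856 = 3.278568
  c_1 = sigma^2 theta_1 = 3 * (-0.106) = -0.318
  c_2 = 0
Equations for k = 0 and k = 1 (AR order 1):
  gamma(0) = phi_1 gamma(1) + c_0
  gamma(1) = phi_1 gamma(0) + c_1
Substituting the second into the first: gamma(0) (1 - phi_1^2) = c_0 + phi_1 c_1, so
  gamma(0) = (c_0 + phi_1 c_1) / (1 - phi_1^2) = (3.278568 + (-0.77)(-0.318)) / (1 - (-0.77)^2) = 3.523428 / 0.4071 = 8.654945.
Therefore gamma(0) = 8.6549 (to 4 decimal places).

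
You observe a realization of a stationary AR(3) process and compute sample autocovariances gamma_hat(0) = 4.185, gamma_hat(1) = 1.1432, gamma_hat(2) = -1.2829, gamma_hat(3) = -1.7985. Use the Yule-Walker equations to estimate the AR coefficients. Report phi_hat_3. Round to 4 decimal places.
\hat\phi_{3} = -0.2590

The Yule-Walker equations for an AR(p) process read, in matrix form,
  Gamma_p phi = r_p,   with   (Gamma_p)_{ij} = gamma(|i - j|),
                       (r_p)_i = gamma(i),   i,j = 1..p.
Substitute the sample gammas (Toeplitz matrix and right-hand side of size 3):
  Gamma_p = [[4.185, 1.1432, -1.2829], [1.1432, 4.185, 1.1432], [-1.2829, 1.1432, 4.185]]
  r_p     = [1.1432, -1.2829, -1.7985]
Written out (R1..R3):
  (R1) 4.185 phi_1 + 1.1432 phi_2 - 1.2829 phi_3 = 1.1432
  (R2) 1.1432 phi_1 + 4.185 phi_2 + 1.1432 phi_3 = -1.2829
  (R3) -1.2829 phi_1 + 1.1432 phi_2 + 4.185 phi_3 = -1.7985
Gaussian elimination:
  R2 <- R2 - (1.1432/4.185) R1 = R2 - (0.273166) R1:  3.872717 phi_2 + 1.493645 phi_3 = -1.595183
  R3 <- R3 - (-1.2829/4.185) R1 = R3 - (-0.306547) R1:  1.493645 phi_2 + 3.791731 phi_3 = -1.448055
  R3 <- R3 - (1.493645/3.872717) R2 = R3 - (0.385684) R2:  3.215656 phi_3 = -0.832819
Back-substitution:
  phi_hat_3 = -0.832819 / 3.215656 = -0.258989
  phi_hat_2 = (-1.595183 - (1.493645)(-0.258989)) / 3.872717 = -0.312015
  phi_hat_1 = (1.1432 - (1.1432)(-0.312015) - (-1.2829)(-0.258989)) / 4.185 = 0.279006
So phi_hat = [0.2790, -0.3120, -0.2590].
Therefore phi_hat_3 = -0.2590.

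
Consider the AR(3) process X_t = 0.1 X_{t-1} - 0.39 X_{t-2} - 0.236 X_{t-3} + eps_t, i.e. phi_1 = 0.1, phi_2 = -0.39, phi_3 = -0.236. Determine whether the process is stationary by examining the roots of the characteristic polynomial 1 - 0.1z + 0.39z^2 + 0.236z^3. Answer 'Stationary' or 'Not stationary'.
\text{Stationary}

The AR(p) characteristic polynomial is P(z) = 1 - 0.1z + 0.39z^2 + 0.236z^3.
Stationarity requires all roots to lie outside the unit circle, i.e. |z| > 1 for every root.
Degree 3: look for a simple real root z0 first, then factor out (1 - z/z0) and solve the remaining quadratic.
Testing z0 = -2.5: P(-2.5) = 1 + (-0.1)(-2.5) + (0.39)(-2.5)^2 + (0.236)(-2.5)^3
  = 1 + (0.25) + (2.4375) + (-3.6875) = 0.  So z_0 = -2.5 is a root, |z_0| = 2.5.
Divide out the factor (1 + 0.4 z) = (1 - z/z0) (since 1/z0 = -0.4):
  P(z) = (1 + 0.4 z)(1 + (-0.5) z + (0.59) z^2)
  [check: z-coef -0.5 - (-0.4) = -0.1; z^2-coef 0.59 - (-0.4)(-0.5) = 0.39; z^3-coef -(-0.4)(0.59) = 0.236.]
Remaining roots from the quadratic factor 1 + (-0.5) z + (0.59) z^2:
  Set 1 + (-0.5) z + (0.59) z^2 = 0, i.e. a z^2 + b z + c = 0 with a = 0.59, b = -0.5, c = 1.
  Discriminant D = b^2 - 4ac = (-0.5)^2 - 4*(0.59)*1 = 0.25 - (2.36) = -2.11.
  D < 0, so the roots are the complex-conjugate pair z = (-b +/- i sqrt(-D)) / (2a) = 0.4237 +/- 1.231i.
  For a conjugate pair |z|^2 = z * conj(z) = (product of roots) = c/a = 1/(0.59) = 1.694915, so |z| = sqrt(1.694915) = 1.3019 for both roots.
Moduli of all roots: 2.5000, 1.3019, 1.3019.
All moduli strictly greater than 1? Yes.
Verdict: Stationary.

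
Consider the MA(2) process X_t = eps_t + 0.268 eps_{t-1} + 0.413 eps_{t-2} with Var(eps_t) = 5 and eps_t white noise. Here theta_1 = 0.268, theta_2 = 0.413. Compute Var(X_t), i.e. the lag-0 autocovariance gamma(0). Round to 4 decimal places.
\gamma(0) = 6.2120

For an MA(q) process X_t = eps_t + sum_i theta_i eps_{t-i} with
Var(eps_t) = sigma^2, the variance is
  gamma(0) = sigma^2 * (1 + sum_i theta_i^2).
  sum_i theta_i^2 = (0.268)^2 + (0.413)^2 = 0.071824 + 0.170569 = 0.242393.
  gamma(0) = 5 * (1 + 0.242393) = 5 * 1.242393 = 6.211965, which rounds to 6.2120.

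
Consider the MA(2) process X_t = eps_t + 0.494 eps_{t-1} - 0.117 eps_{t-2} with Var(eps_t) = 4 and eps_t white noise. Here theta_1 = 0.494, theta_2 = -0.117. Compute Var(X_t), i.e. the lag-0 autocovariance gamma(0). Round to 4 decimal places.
\gamma(0) = 5.0309

For an MA(q) process X_t = eps_t + sum_i theta_i eps_{t-i} with
Var(eps_t) = sigma^2, the variance is
  gamma(0) = sigma^2 * (1 + sum_i theta_i^2).
  sum_i theta_i^2 = (0.494)^2 + (-0.117)^2 = 0.244036 + 0.013689 = 0.257725.
  gamma(0) = 4 * (1 + 0.257725) = 4 * 1.257725 = 5.0309.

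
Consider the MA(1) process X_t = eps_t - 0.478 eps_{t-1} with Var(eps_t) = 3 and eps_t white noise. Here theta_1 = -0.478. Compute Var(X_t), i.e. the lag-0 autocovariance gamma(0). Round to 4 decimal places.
\gamma(0) = 3.6855

For an MA(q) process X_t = eps_t + sum_i theta_i eps_{t-i} with
Var(eps_t) = sigma^2, the variance is
  gamma(0) = sigma^2 * (1 + sum_i theta_i^2).
  sum_i theta_i^2 = (-0.478)^2 = 0.228484.
  gamma(0) = 3 * (1 + 0.228484) = 3 * 1.228484 = 3.685452, which rounds to 3.6855.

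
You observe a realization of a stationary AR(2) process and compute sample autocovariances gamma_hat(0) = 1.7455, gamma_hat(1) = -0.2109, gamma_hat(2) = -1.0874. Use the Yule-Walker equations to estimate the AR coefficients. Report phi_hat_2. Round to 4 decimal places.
\hat\phi_{2} = -0.6470

The Yule-Walker equations for an AR(p) process read, in matrix form,
  Gamma_p phi = r_p,   with   (Gamma_p)_{ij} = gamma(|i - j|),
                       (r_p)_i = gamma(i),   i,j = 1..p.
Substitute the sample gammas (Toeplitz matrix and right-hand side of size 2):
  Gamma_p = [[1.7455, -0.2109], [-0.2109, 1.7455]]
  r_p     = [-0.2109, -1.0874]
Written out:
  1.7455 phi_1 - 0.2109 phi_2 = -0.2109
  -0.2109 phi_1 + 1.7455 phi_2 = -1.0874
Solve by Cramer's rule:
  det = gamma(0)^2 - gamma(1)^2 = (1.7455)^2 - (-0.2109)^2 = 3.04677025 - 0.04447881 = 3.00229144
  phi_hat_1 = [gamma(1) gamma(0) - gamma(1) gamma(2)] / det = [(-0.2109)(1.7455) - (-0.2109)(-1.0874)] / 3.00229144 = -0.59745861 / 3.00229144 = -0.199
  phi_hat_2 = [gamma(0) gamma(2) - gamma(1)^2] / det = [(1.7455)(-1.0874) - (-0.2109)^2] / 3.00229144 = -1.94253551 / 3.00229144 = -0.647
So phi_hat = [-0.1990, -0.6470].
Therefore phi_hat_2 = -0.6470.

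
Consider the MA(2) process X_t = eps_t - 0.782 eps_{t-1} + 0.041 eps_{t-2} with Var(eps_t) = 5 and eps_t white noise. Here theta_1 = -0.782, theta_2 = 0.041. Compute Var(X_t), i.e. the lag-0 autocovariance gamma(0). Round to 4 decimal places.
\gamma(0) = 8.0660

For an MA(q) process X_t = eps_t + sum_i theta_i eps_{t-i} with
Var(eps_t) = sigma^2, the variance is
  gamma(0) = sigma^2 * (1 + sum_i theta_i^2).
  sum_i theta_i^2 = (-0.782)^2 + (0.041)^2 = 0.611524 + 0.001681 = 0.613205.
  gamma(0) = 5 * (1 + 0.613205) = 5 * 1.613205 = 8.066025, which rounds to 8.0660.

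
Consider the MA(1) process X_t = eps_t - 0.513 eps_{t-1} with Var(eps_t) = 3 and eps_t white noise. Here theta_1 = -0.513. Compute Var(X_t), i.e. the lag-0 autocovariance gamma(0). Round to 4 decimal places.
\gamma(0) = 3.7895

For an MA(q) process X_t = eps_t + sum_i theta_i eps_{t-i} with
Var(eps_t) = sigma^2, the variance is
  gamma(0) = sigma^2 * (1 + sum_i theta_i^2).
  sum_i theta_i^2 = (-0.513)^2 = 0.263169.
  gamma(0) = 3 * (1 + 0.263169) = 3 * 1.263169 = 3.789507, which rounds to 3.7895.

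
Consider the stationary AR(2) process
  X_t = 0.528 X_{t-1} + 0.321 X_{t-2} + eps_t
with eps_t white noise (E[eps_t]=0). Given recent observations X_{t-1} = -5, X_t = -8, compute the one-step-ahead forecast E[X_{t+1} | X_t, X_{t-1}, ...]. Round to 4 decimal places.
E[X_{t+1} \mid \mathcal F_t] = -5.8290

For an AR(p) model X_t = c + sum_i phi_i X_{t-i} + eps_t, the
one-step-ahead conditional mean is
  E[X_{t+1} | X_t, ...] = c + sum_i phi_i X_{t+1-i}.
Substitute known values:
  E[X_{t+1} | ...] = (0.528) * (-8) + (0.321) * (-5)
                   = -5.8290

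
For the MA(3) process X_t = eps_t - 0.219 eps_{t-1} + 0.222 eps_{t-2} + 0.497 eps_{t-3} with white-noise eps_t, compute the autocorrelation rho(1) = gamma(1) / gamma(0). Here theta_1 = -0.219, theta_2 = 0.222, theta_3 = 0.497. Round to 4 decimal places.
\rho(1) = -0.1170

For an MA(q) process with theta_0 = 1, the autocovariance is
  gamma(k) = sigma^2 * sum_{i=0..q-k} theta_i * theta_{i+k},
and rho(k) = gamma(k) / gamma(0). Sigma^2 cancels.
  numerator   = (1)*(-0.219) + (-0.219)*(0.222) + (0.222)*(0.497) = -0.157284.
  denominator = (1)^2 + (-0.219)^2 + (0.222)^2 + (0.497)^2 = 1.344254.
  rho(1) = -0.157284 / 1.344254 = -0.1170.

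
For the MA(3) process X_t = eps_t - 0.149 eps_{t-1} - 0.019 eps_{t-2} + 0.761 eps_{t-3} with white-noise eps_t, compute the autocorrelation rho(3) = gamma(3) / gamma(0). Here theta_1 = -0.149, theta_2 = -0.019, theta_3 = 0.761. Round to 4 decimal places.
\rho(3) = 0.4751

For an MA(q) process with theta_0 = 1, the autocovariance is
  gamma(k) = sigma^2 * sum_{i=0..q-k} theta_i * theta_{i+k},
and rho(k) = gamma(k) / gamma(0). Sigma^2 cancels.
  numerator   = (1)*(0.761) = 0.761.
  denominator = (1)^2 + (-0.149)^2 + (-0.019)^2 + (0.761)^2 = 1.601683.
  rho(3) = 0.761 / 1.601683 = 0.4751.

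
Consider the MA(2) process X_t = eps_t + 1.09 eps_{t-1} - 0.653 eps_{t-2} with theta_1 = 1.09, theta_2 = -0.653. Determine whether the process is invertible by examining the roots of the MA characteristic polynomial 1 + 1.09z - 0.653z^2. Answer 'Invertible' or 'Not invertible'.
\text{Not invertible}

The MA(q) characteristic polynomial is P(z) = 1 + 1.09z - 0.653z^2.
Invertibility requires all roots to lie outside the unit circle, i.e. |z| > 1 for every root.
Set 1 + (1.09) z + (-0.653) z^2 = 0, i.e. a z^2 + b z + c = 0 with a = -0.653, b = 1.09, c = 1.
Discriminant D = b^2 - 4ac = (1.09)^2 - 4*(-0.653)*1 = 1.1881 - (-2.612) = 3.8001.
D >= 0, so the roots are real: z = (-b +/- sqrt(D)) / (2a) = (-1.09 +/- 1.949385) / (-1.306).
  z_1 = (-1.09 + 1.949385) / (-1.306) = -0.658,   |z_1| = 0.658.
  z_2 = (-1.09 - 1.949385) / (-1.306) = 2.3272,   |z_2| = 2.3272.
Moduli of all roots: 0.6580, 2.3272.
All moduli strictly greater than 1? No.
Verdict: Not invertible.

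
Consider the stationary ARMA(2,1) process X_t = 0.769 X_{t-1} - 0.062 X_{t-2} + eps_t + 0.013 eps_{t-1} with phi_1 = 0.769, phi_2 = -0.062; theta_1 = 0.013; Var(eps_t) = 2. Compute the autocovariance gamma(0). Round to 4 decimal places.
\gamma(0) = 4.3010

Multiply the model equation by X_{t-k} and take expectations. With theta_0 = psi_0 = 1 and psi_j the MA(infinity) weights, this gives
  gamma(k) - sum_i phi_i gamma(k-i) = c_k,
  c_k = sigma^2 * sum_{j=k..q} theta_j psi_{j-k}   (c_k = 0 for k > q),
using gamma(-m) = gamma(m).
psi-weights needed (psi_j = theta_j + sum_i phi_i psi_{j-i}):
  psi_1 = theta_1 + phi_1 = 0.013 + (0.769) = 0.782
Right-hand sides:
  c_0 = sigma^2 (1 + theta_1 psi_1) = 2 * (1 + (0.013)(0.782)) = 2 * 1.010166 = 2.020332
  c_1 = sigma^2 theta_1 = 2 * (0.013) = 0.026
  c_2 = 0
Equations for k = 0, 1, 2 (AR order 2, c_2 = 0):
  (E0) gamma(0) = phi_1 gamma(1) + phi_2 gamma(2) + c_0
  (E1) gamma(1) = phi_1 gamma(0) + phi_2 gamma(1) + c_1
  (E2) gamma(2) = phi_1 gamma(1) + phi_2 gamma(0)
From (E1): gamma(1) = A gamma(0) + B with
  A = phi_1 / (1 - phi_2) = 0.769 / 1.062 = 0.724105,   B = c_1 / (1 - phi_2) = 0.026 / 1.062 = 0.024482.
Insert (E2) into (E0): gamma(0) (1 - phi_2^2) = phi_1 (1 + phi_2) gamma(1) + c_0.
  phi_1 (1 + phi_2) = (0.769)(0.938) = 0.721322,   1 - phi_2^2 = 0.996156.
Replace gamma(1) by A gamma(0) + B and collect gamma(0):
  gamma(0) [0.996156 - (0.721322)(0.724105)] = (0.721322)(0.024482) + 2.020332
  gamma(0) * 0.473843 = 2.037991
  gamma(0) = 2.037991 / 0.473843 = 4.300986.
Therefore gamma(0) = 4.3010 (to 4 decimal places).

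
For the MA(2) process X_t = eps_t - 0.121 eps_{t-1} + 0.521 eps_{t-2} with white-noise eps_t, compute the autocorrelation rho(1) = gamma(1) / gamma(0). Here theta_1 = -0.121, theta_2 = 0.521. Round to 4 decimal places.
\rho(1) = -0.1431

For an MA(q) process with theta_0 = 1, the autocovariance is
  gamma(k) = sigma^2 * sum_{i=0..q-k} theta_i * theta_{i+k},
and rho(k) = gamma(k) / gamma(0). Sigma^2 cancels.
  numerator   = (1)*(-0.121) + (-0.121)*(0.521) = -0.184041.
  denominator = (1)^2 + (-0.121)^2 + (0.521)^2 = 1.286082.
  rho(1) = -0.184041 / 1.286082 = -0.1431.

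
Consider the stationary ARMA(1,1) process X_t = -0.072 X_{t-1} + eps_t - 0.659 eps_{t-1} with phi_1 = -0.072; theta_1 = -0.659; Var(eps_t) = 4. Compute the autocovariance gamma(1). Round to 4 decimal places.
\gamma(1) = -3.0787

Multiply the model equation by X_{t-k} and take expectations. With theta_0 = psi_0 = 1 and psi_j the MA(infinity) weights, this gives
  gamma(k) - sum_i phi_i gamma(k-i) = c_k,
  c_k = sigma^2 * sum_{j=k..q} theta_j psi_{j-k}   (c_k = 0 for k > q),
using gamma(-m) = gamma(m).
psi-weights needed (psi_j = theta_j + sum_i phi_i psi_{j-i}):
  psi_1 = theta_1 + phi_1 = -0.659 + (-0.072) = -0.731
Right-hand sides:
  c_0 = sigma^2 (1 + theta_1 psi_1) = 4 * (1 + (-0.659)(-0.731)) = 4 * 1.481729 = 5.926916
  c_1 = sigma^2 theta_1 = 4 * (-0.659) = -2.636
  c_2 = 0
Equations for k = 0 and k = 1 (AR order 1):
  gamma(0) = phi_1 gamma(1) + c_0
  gamma(1) = phi_1 gamma(0) + c_1
Substituting the second into the first: gamma(0) (1 - phi_1^2) = c_0 + phi_1 c_1, so
  gamma(0) = (c_0 + phi_1 c_1) / (1 - phi_1^2) = (5.926916 + (-0.072)(-2.636)) / (1 - (-0.072)^2) = 6.116708 / 0.994816 = 6.148582.
  gamma(1) = phi_1 gamma(0) + c_1 = (-0.072)(6.148582) + (-2.636) = -3.078698.
Therefore gamma(1) = -3.0787 (to 4 decimal places).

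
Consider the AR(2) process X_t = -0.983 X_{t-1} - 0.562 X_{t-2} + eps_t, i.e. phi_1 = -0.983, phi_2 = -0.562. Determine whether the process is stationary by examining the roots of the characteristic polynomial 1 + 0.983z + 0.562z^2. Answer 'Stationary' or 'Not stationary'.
\text{Stationary}

The AR(p) characteristic polynomial is P(z) = 1 + 0.983z + 0.562z^2.
Stationarity requires all roots to lie outside the unit circle, i.e. |z| > 1 for every root.
Set 1 + (0.983) z + (0.562) z^2 = 0, i.e. a z^2 + b z + c = 0 with a = 0.562, b = 0.983, c = 1.
Discriminant D = b^2 - 4ac = (0.983)^2 - 4*(0.562)*1 = 0.966289 - (2.248) = -1.281711.
D < 0, so the roots are the complex-conjugate pair z = (-b +/- i sqrt(-D)) / (2a) = -0.8746 +/- 1.0072i.
For a conjugate pair |z|^2 = z * conj(z) = (product of roots) = c/a = 1/(0.562) = 1.779359, so |z| = sqrt(1.779359) = 1.3339 for both roots.
Moduli of all roots: 1.3339, 1.3339.
All moduli strictly greater than 1? Yes.
Verdict: Stationary.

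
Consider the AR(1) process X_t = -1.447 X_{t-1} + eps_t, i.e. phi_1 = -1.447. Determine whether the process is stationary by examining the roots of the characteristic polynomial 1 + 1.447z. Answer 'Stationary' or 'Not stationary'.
\text{Not stationary}

The AR(p) characteristic polynomial is P(z) = 1 + 1.447z.
Stationarity requires all roots to lie outside the unit circle, i.e. |z| > 1 for every root.
This is linear in z: 1 + (1.447) z = 0  =>  z = -1/(1.447) = -0.691085,  |z| = 0.691085.
Moduli of all roots: 0.6911.
All moduli strictly greater than 1? No.
Verdict: Not stationary.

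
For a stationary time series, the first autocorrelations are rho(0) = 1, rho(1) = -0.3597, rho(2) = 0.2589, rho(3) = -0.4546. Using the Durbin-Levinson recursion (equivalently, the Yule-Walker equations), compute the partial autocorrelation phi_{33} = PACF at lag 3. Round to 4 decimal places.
\phi_{33} = -0.3780

The PACF at lag k is phi_{kk}, the last component of the solution
to the Yule-Walker system G_k phi = r_k where
  (G_k)_{ij} = rho(|i - j|), (r_k)_i = rho(i), i,j = 1..k.
Equivalently, Durbin-Levinson gives phi_{kk} iteratively:
  phi_{11} = rho(1)
  phi_{kk} = [rho(k) - sum_{j=1..k-1} phi_{k-1,j} rho(k-j)]
            / [1 - sum_{j=1..k-1} phi_{k-1,j} rho(j)],
  phi_{k,j} = phi_{k-1,j} - phi_{kk} phi_{k-1,k-j},  j = 1..k-1.
Step k = 1:
  phi_11 = rho(1) = -0.3597.
Step k = 2:
  phi_22 = [rho(2) - phi_11 rho(1)] / [1 - phi_11 rho(1)] = [0.2589 - (-0.3597)(-0.3597)] / [1 - (-0.3597)(-0.3597)]
         = 0.12951591 / 0.87061591 = 0.148764.
  Update: phi_21 = phi_11 - phi_22 phi_11 = -0.3597 - (0.148764)(-0.3597) = -0.30619.
Step k = 3:
  phi_33 = [rho(3) - phi_21 rho(2) - phi_22 rho(1)] / [1 - phi_21 rho(1) - phi_22 rho(2)]
    numerator   = -0.4546 - (-0.30619)(0.2589) - (0.148764)(-0.3597) = -0.32181723
    denominator = 1 - (-0.30619)(-0.3597) - (0.148764)(0.2589) = 0.85134866
  phi_33 = -0.32181723 / 0.85134866 = -0.378.
Therefore phi_{33} = -0.3780.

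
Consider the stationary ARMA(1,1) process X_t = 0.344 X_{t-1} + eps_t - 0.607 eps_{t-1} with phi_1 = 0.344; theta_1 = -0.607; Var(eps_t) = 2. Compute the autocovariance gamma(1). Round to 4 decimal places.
\gamma(1) = -0.4720

Multiply the model equation by X_{t-k} and take expectations. With theta_0 = psi_0 = 1 and psi_j the MA(infinity) weights, this gives
  gamma(k) - sum_i phi_i gamma(k-i) = c_k,
  c_k = sigma^2 * sum_{j=k..q} theta_j psi_{j-k}   (c_k = 0 for k > q),
using gamma(-m) = gamma(m).
psi-weights needed (psi_j = theta_j + sum_i phi_i psi_{j-i}):
  psi_1 = theta_1 + phi_1 = -0.607 + (0.344) = -0.263
Right-hand sides:
  c_0 = sigma^2 (1 + theta_1 psi_1) = 2 * (1 + (-0.607)(-0.263)) = 2 * 1.159641 = 2.319282
  c_1 = sigma^2 theta_1 = 2 * (-0.607) = -1.214
  c_2 = 0
Equations for k = 0 and k = 1 (AR order 1):
  gamma(0) = phi_1 gamma(1) + c_0
  gamma(1) = phi_1 gamma(0) + c_1
Substituting the second into the first: gamma(0) (1 - phi_1^2) = c_0 + phi_1 c_1, so
  gamma(0) = (c_0 + phi_1 c_1) / (1 - phi_1^2) = (2.319282 + (0.344)(-1.214)) / (1 - (0.344)^2) = 1.901666 / 0.881664 = 2.156906.
  gamma(1) = phi_1 gamma(0) + c_1 = (0.344)(2.156906) + (-1.214) = -0.472024.
Therefore gamma(1) = -0.4720 (to 4 decimal places).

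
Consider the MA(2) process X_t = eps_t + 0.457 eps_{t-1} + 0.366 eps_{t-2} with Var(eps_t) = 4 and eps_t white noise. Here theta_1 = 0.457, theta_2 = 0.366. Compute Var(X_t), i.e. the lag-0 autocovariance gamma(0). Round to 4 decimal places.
\gamma(0) = 5.3712

For an MA(q) process X_t = eps_t + sum_i theta_i eps_{t-i} with
Var(eps_t) = sigma^2, the variance is
  gamma(0) = sigma^2 * (1 + sum_i theta_i^2).
  sum_i theta_i^2 = (0.457)^2 + (0.366)^2 = 0.208849 + 0.133956 = 0.342805.
  gamma(0) = 4 * (1 + 0.342805) = 4 * 1.342805 = 5.37122, which rounds to 5.3712.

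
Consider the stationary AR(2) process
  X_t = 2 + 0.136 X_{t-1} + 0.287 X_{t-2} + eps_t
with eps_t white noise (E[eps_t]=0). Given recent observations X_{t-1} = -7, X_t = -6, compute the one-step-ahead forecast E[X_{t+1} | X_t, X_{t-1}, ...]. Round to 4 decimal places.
E[X_{t+1} \mid \mathcal F_t] = -0.8250

For an AR(p) model X_t = c + sum_i phi_i X_{t-i} + eps_t, the
one-step-ahead conditional mean is
  E[X_{t+1} | X_t, ...] = c + sum_i phi_i X_{t+1-i}.
Substitute known values:
  E[X_{t+1} | ...] = 2 + (0.136) * (-6) + (0.287) * (-7)
                   = -0.8250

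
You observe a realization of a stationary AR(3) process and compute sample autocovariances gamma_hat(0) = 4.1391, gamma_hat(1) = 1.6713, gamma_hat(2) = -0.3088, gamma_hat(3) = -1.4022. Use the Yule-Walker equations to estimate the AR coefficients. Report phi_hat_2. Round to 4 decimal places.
\hat\phi_{2} = -0.1590

The Yule-Walker equations for an AR(p) process read, in matrix form,
  Gamma_p phi = r_p,   with   (Gamma_p)_{ij} = gamma(|i - j|),
                       (r_p)_i = gamma(i),   i,j = 1..p.
Substitute the sample gammas (Toeplitz matrix and right-hand side of size 3):
  Gamma_p = [[4.1391, 1.6713, -0.3088], [1.6713, 4.1391, 1.6713], [-0.3088, 1.6713, 4.1391]]
  r_p     = [1.6713, -0.3088, -1.4022]
Written out (R1..R3):
  (R1) 4.1391 phi_1 + 1.6713 phi_2 - 0.3088 phi_3 = 1.6713
  (R2) 1.6713 phi_1 + 4.1391 phi_2 + 1.6713 phi_3 = -0.3088
  (R3) -0.3088 phi_1 + 1.6713 phi_2 + 4.1391 phi_3 = -1.4022
Gaussian elimination:
  R2 <- R2 - (1.6713/4.1391) R1 = R2 - (0.403783) R1:  3.464257 phi_2 + 1.795988 phi_3 = -0.983643
  R3 <- R3 - (-0.3088/4.1391) R1 = R3 - (-0.074606) R1:  1.795988 phi_2 + 4.116062 phi_3 = -1.277512
  R3 <- R3 - (1.795988/3.464257) R2 = R3 - (0.518434) R2:  3.18496 phi_3 = -0.767558
Back-substitution:
  phi_hat_3 = -0.767558 / 3.18496 = -0.240994
  phi_hat_2 = (-0.983643 - (1.795988)(-0.240994)) / 3.464257 = -0.159001
  phi_hat_1 = (1.6713 - (1.6713)(-0.159001) - (-0.3088)(-0.240994)) / 4.1391 = 0.450006
So phi_hat = [0.4500, -0.1590, -0.2410].
Therefore phi_hat_2 = -0.1590.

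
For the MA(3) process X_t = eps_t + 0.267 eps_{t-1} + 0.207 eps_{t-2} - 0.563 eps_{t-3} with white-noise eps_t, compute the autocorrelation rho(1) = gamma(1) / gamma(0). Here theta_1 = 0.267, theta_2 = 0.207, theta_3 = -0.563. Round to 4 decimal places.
\rho(1) = 0.1438

For an MA(q) process with theta_0 = 1, the autocovariance is
  gamma(k) = sigma^2 * sum_{i=0..q-k} theta_i * theta_{i+k},
and rho(k) = gamma(k) / gamma(0). Sigma^2 cancels.
  numerator   = (1)*(0.267) + (0.267)*(0.207) + (0.207)*(-0.563) = 0.205728.
  denominator = (1)^2 + (0.267)^2 + (0.207)^2 + (-0.563)^2 = 1.431107.
  rho(1) = 0.205728 / 1.431107 = 0.1438.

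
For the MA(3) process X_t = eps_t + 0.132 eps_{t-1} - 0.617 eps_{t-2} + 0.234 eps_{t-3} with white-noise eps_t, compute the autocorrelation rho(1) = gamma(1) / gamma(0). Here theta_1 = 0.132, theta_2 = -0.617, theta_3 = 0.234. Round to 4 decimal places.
\rho(1) = -0.0646

For an MA(q) process with theta_0 = 1, the autocovariance is
  gamma(k) = sigma^2 * sum_{i=0..q-k} theta_i * theta_{i+k},
and rho(k) = gamma(k) / gamma(0). Sigma^2 cancels.
  numerator   = (1)*(0.132) + (0.132)*(-0.617) + (-0.617)*(0.234) = -0.093822.
  denominator = (1)^2 + (0.132)^2 + (-0.617)^2 + (0.234)^2 = 1.452869.
  rho(1) = -0.093822 / 1.452869 = -0.0646.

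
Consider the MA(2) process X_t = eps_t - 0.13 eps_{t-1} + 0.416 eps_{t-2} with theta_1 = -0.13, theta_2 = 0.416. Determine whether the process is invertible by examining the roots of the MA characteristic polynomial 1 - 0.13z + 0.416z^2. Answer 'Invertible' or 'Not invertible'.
\text{Invertible}

The MA(q) characteristic polynomial is P(z) = 1 - 0.13z + 0.416z^2.
Invertibility requires all roots to lie outside the unit circle, i.e. |z| > 1 for every root.
Set 1 + (-0.13) z + (0.416) z^2 = 0, i.e. a z^2 + b z + c = 0 with a = 0.416, b = -0.13, c = 1.
Discriminant D = b^2 - 4ac = (-0.13)^2 - 4*(0.416)*1 = 0.0169 - (1.664) = -1.6471.
D < 0, so the roots are the complex-conjugate pair z = (-b +/- i sqrt(-D)) / (2a) = 0.1562 +/- 1.5425i.
For a conjugate pair |z|^2 = z * conj(z) = (product of roots) = c/a = 1/(0.416) = 2.403846, so |z| = sqrt(2.403846) = 1.5504 for both roots.
Moduli of all roots: 1.5504, 1.5504.
All moduli strictly greater than 1? Yes.
Verdict: Invertible.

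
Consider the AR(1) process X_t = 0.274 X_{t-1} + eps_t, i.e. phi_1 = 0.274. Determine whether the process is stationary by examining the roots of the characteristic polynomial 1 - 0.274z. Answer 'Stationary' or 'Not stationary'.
\text{Stationary}

The AR(p) characteristic polynomial is P(z) = 1 - 0.274z.
Stationarity requires all roots to lie outside the unit circle, i.e. |z| > 1 for every root.
This is linear in z: 1 + (-0.274) z = 0  =>  z = -1/(-0.274) = 3.649635,  |z| = 3.649635.
Moduli of all roots: 3.6496.
All moduli strictly greater than 1? Yes.
Verdict: Stationary.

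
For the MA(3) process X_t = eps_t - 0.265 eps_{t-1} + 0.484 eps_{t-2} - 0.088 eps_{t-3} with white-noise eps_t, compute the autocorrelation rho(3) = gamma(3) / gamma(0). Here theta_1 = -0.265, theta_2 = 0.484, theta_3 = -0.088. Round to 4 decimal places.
\rho(3) = -0.0671

For an MA(q) process with theta_0 = 1, the autocovariance is
  gamma(k) = sigma^2 * sum_{i=0..q-k} theta_i * theta_{i+k},
and rho(k) = gamma(k) / gamma(0). Sigma^2 cancels.
  numerator   = (1)*(-0.088) = -0.088.
  denominator = (1)^2 + (-0.265)^2 + (0.484)^2 + (-0.088)^2 = 1.312225.
  rho(3) = -0.088 / 1.312225 = -0.0671.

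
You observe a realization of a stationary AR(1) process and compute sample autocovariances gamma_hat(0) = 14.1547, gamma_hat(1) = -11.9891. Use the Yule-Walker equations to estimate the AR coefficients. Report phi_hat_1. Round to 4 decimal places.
\hat\phi_{1} = -0.8470

The Yule-Walker equations for an AR(p) process read, in matrix form,
  Gamma_p phi = r_p,   with   (Gamma_p)_{ij} = gamma(|i - j|),
                       (r_p)_i = gamma(i),   i,j = 1..p.
Substitute the sample gammas (Toeplitz matrix and right-hand side of size 1):
  Gamma_p = [[14.1547]]
  r_p     = [-11.9891]
With p = 1 this is the single equation gamma(0) phi_1 = gamma(1):
  phi_hat_1 = gamma(1) / gamma(0) = -11.9891 / 14.1547 = -0.8470.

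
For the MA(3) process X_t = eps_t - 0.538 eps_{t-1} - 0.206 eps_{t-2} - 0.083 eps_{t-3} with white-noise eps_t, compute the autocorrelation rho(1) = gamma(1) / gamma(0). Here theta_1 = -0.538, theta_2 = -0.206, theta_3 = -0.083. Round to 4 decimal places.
\rho(1) = -0.3063

For an MA(q) process with theta_0 = 1, the autocovariance is
  gamma(k) = sigma^2 * sum_{i=0..q-k} theta_i * theta_{i+k},
and rho(k) = gamma(k) / gamma(0). Sigma^2 cancels.
  numerator   = (1)*(-0.538) + (-0.538)*(-0.206) + (-0.206)*(-0.083) = -0.410074.
  denominator = (1)^2 + (-0.538)^2 + (-0.206)^2 + (-0.083)^2 = 1.338769.
  rho(1) = -0.410074 / 1.338769 = -0.3063.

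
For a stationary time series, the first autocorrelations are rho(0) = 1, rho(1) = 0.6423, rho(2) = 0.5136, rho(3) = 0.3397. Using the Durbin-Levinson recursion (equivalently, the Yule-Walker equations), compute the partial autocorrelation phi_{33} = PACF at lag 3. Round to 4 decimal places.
\phi_{33} = -0.0771

The PACF at lag k is phi_{kk}, the last component of the solution
to the Yule-Walker system G_k phi = r_k where
  (G_k)_{ij} = rho(|i - j|), (r_k)_i = rho(i), i,j = 1..k.
Equivalently, Durbin-Levinson gives phi_{kk} iteratively:
  phi_{11} = rho(1)
  phi_{kk} = [rho(k) - sum_{j=1..k-1} phi_{k-1,j} rho(k-j)]
            / [1 - sum_{j=1..k-1} phi_{k-1,j} rho(j)],
  phi_{k,j} = phi_{k-1,j} - phi_{kk} phi_{k-1,k-j},  j = 1..k-1.
Step k = 1:
  phi_11 = rho(1) = 0.6423.
Step k = 2:
  phi_22 = [rho(2) - phi_11 rho(1)] / [1 - phi_11 rho(1)] = [0.5136 - (0.6423)(0.6423)] / [1 - (0.6423)(0.6423)]
         = 0.10105071 / 0.58745071 = 0.172016.
  Update: phi_21 = phi_11 - phi_22 phi_11 = 0.6423 - (0.172016)(0.6423) = 0.531814.
Step k = 3:
  phi_33 = [rho(3) - phi_21 rho(2) - phi_22 rho(1)] / [1 - phi_21 rho(1) - phi_22 rho(2)]
    numerator   = 0.3397 - (0.531814)(0.5136) - (0.172016)(0.6423) = -0.0439255
    denominator = 1 - (0.531814)(0.6423) - (0.172016)(0.5136) = 0.57006841
  phi_33 = -0.0439255 / 0.57006841 = -0.0771.
Therefore phi_{33} = -0.0771.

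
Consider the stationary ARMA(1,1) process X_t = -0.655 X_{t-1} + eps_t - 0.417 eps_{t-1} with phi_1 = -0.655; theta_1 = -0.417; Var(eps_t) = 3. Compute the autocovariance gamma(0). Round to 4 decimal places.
\gamma(0) = 9.0380

Multiply the model equation by X_{t-k} and take expectations. With theta_0 = psi_0 = 1 and psi_j the MA(infinity) weights, this gives
  gamma(k) - sum_i phi_i gamma(k-i) = c_k,
  c_k = sigma^2 * sum_{j=k..q} theta_j psi_{j-k}   (c_k = 0 for k > q),
using gamma(-m) = gamma(m).
psi-weights needed (psi_j = theta_j + sum_i phi_i psi_{j-i}):
  psi_1 = theta_1 + phi_1 = -0.417 + (-0.655) = -1.072
Right-hand sides:
  c_0 = sigma^2 (1 + theta_1 psi_1) = 3 * (1 + (-0.417)(-1.072)) = 3 * 1.447024 = 4.341072
  c_1 = sigma^2 theta_1 = 3 * (-0.417) = -1.251
  c_2 = 0
Equations for k = 0 and k = 1 (AR order 1):
  gamma(0) = phi_1 gamma(1) + c_0
  gamma(1) = phi_1 gamma(0) + c_1
Substituting the second into the first: gamma(0) (1 - phi_1^2) = c_0 + phi_1 c_1, so
  gamma(0) = (c_0 + phi_1 c_1) / (1 - phi_1^2) = (4.341072 + (-0.655)(-1.251)) / (1 - (-0.655)^2) = 5.160477 / 0.570975 = 9.038009.
Therefore gamma(0) = 9.0380 (to 4 decimal places).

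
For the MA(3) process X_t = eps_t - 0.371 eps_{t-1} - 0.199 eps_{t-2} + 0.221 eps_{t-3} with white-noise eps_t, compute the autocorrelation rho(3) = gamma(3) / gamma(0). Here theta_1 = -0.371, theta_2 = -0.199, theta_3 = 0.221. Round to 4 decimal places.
\rho(3) = 0.1802

For an MA(q) process with theta_0 = 1, the autocovariance is
  gamma(k) = sigma^2 * sum_{i=0..q-k} theta_i * theta_{i+k},
and rho(k) = gamma(k) / gamma(0). Sigma^2 cancels.
  numerator   = (1)*(0.221) = 0.221.
  denominator = (1)^2 + (-0.371)^2 + (-0.199)^2 + (0.221)^2 = 1.226083.
  rho(3) = 0.221 / 1.226083 = 0.1802.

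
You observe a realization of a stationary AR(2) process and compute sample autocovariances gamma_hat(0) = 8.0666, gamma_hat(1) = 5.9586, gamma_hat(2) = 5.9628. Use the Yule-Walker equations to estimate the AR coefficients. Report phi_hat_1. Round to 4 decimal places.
\hat\phi_{1} = 0.4240

The Yule-Walker equations for an AR(p) process read, in matrix form,
  Gamma_p phi = r_p,   with   (Gamma_p)_{ij} = gamma(|i - j|),
                       (r_p)_i = gamma(i),   i,j = 1..p.
Substitute the sample gammas (Toeplitz matrix and right-hand side of size 2):
  Gamma_p = [[8.0666, 5.9586], [5.9586, 8.0666]]
  r_p     = [5.9586, 5.9628]
Written out:
  8.0666 phi_1 + 5.9586 phi_2 = 5.9586
  5.9586 phi_1 + 8.0666 phi_2 = 5.9628
Solve by Cramer's rule:
  det = gamma(0)^2 - gamma(1)^2 = (8.0666)^2 - (5.9586)^2 = 65.07003556 - 35.50491396 = 29.5651216
  phi_hat_1 = [gamma(1) gamma(0) - gamma(1) gamma(2)] / det = [(5.9586)(8.0666) - (5.9586)(5.9628)] / 29.5651216 = 12.53570268 / 29.5651216 = 0.424
  phi_hat_2 = [gamma(0) gamma(2) - gamma(1)^2] / det = [(8.0666)(5.9628) - (5.9586)^2] / 29.5651216 = 12.59460852 / 29.5651216 = 0.426
So phi_hat = [0.4240, 0.4260].
Therefore phi_hat_1 = 0.4240.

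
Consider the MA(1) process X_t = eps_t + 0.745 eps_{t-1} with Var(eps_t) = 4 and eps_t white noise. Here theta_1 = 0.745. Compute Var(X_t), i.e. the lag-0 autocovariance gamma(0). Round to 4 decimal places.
\gamma(0) = 6.2201

For an MA(q) process X_t = eps_t + sum_i theta_i eps_{t-i} with
Var(eps_t) = sigma^2, the variance is
  gamma(0) = sigma^2 * (1 + sum_i theta_i^2).
  sum_i theta_i^2 = (0.745)^2 = 0.555025.
  gamma(0) = 4 * (1 + 0.555025) = 4 * 1.555025 = 6.2201.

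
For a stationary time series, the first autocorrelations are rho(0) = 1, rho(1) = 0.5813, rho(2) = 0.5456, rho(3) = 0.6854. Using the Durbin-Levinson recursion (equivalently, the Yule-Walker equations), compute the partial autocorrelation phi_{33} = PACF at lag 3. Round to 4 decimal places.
\phi_{33} = 0.4781

The PACF at lag k is phi_{kk}, the last component of the solution
to the Yule-Walker system G_k phi = r_k where
  (G_k)_{ij} = rho(|i - j|), (r_k)_i = rho(i), i,j = 1..k.
Equivalently, Durbin-Levinson gives phi_{kk} iteratively:
  phi_{11} = rho(1)
  phi_{kk} = [rho(k) - sum_{j=1..k-1} phi_{k-1,j} rho(k-j)]
            / [1 - sum_{j=1..k-1} phi_{k-1,j} rho(j)],
  phi_{k,j} = phi_{k-1,j} - phi_{kk} phi_{k-1,k-j},  j = 1..k-1.
Step k = 1:
  phi_11 = rho(1) = 0.5813.
Step k = 2:
  phi_22 = [rho(2) - phi_11 rho(1)] / [1 - phi_11 rho(1)] = [0.5456 - (0.5813)(0.5813)] / [1 - (0.5813)(0.5813)]
         = 0.20769031 / 0.66209031 = 0.313689.
  Update: phi_21 = phi_11 - phi_22 phi_11 = 0.5813 - (0.313689)(0.5813) = 0.398953.
Step k = 3:
  phi_33 = [rho(3) - phi_21 rho(2) - phi_22 rho(1)] / [1 - phi_21 rho(1) - phi_22 rho(2)]
    numerator   = 0.6854 - (0.398953)(0.5456) - (0.313689)(0.5813) = 0.28538411
    denominator = 1 - (0.398953)(0.5813) - (0.313689)(0.5456) = 0.59694019
  phi_33 = 0.28538411 / 0.59694019 = 0.4781.
Therefore phi_{33} = 0.4781.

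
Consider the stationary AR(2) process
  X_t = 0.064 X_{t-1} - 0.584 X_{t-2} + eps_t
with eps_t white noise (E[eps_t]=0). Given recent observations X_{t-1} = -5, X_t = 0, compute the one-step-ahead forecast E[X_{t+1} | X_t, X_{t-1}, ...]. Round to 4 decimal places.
E[X_{t+1} \mid \mathcal F_t] = 2.9200

For an AR(p) model X_t = c + sum_i phi_i X_{t-i} + eps_t, the
one-step-ahead conditional mean is
  E[X_{t+1} | X_t, ...] = c + sum_i phi_i X_{t+1-i}.
Substitute known values:
  E[X_{t+1} | ...] = (0.064) * (0) + (-0.584) * (-5)
                   = 2.9200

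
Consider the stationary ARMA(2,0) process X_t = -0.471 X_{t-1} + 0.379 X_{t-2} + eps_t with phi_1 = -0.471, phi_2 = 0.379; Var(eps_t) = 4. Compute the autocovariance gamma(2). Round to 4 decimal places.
\gamma(2) = 8.0963

Multiply the model equation by X_{t-k} and take expectations. With theta_0 = psi_0 = 1 and psi_j the MA(infinity) weights, this gives
  gamma(k) - sum_i phi_i gamma(k-i) = c_k,
  c_k = sigma^2 * sum_{j=k..q} theta_j psi_{j-k}   (c_k = 0 for k > q),
using gamma(-m) = gamma(m).
Pure AR (q = 0): c_0 = sigma^2 = 4, c_k = 0 for k >= 1.
Equations for k = 0, 1, 2 (AR order 2, c_2 = 0):
  (E0) gamma(0) = phi_1 gamma(1) + phi_2 gamma(2) + c_0
  (E1) gamma(1) = phi_1 gamma(0) + phi_2 gamma(1) + c_1
  (E2) gamma(2) = phi_1 gamma(1) + phi_2 gamma(0)
From (E1): gamma(1) = A gamma(0) + B with
  A = phi_1 / (1 - phi_2) = -0.471 / 0.621 = -0.758454,   B = c_1 / (1 - phi_2) = 0 / 0.621 = 0.
Insert (E2) into (E0): gamma(0) (1 - phi_2^2) = phi_1 (1 + phi_2) gamma(1) + c_0.
  phi_1 (1 + phi_2) = (-0.471)(1.379) = -0.649509,   1 - phi_2^2 = 0.856359.
Replace gamma(1) by A gamma(0) + B and collect gamma(0):
  gamma(0) [0.856359 - (-0.649509)(-0.758454)] = c_0 = 4
  gamma(0) * 0.363736 = 4
  gamma(0) = 4 / 0.363736 = 10.99698.
  gamma(1) = A gamma(0) = (-0.758454)(10.99698) = -8.340704.
  gamma(2) = phi_1 gamma(1) + phi_2 gamma(0) = (-0.471)(-8.340704) + (0.379)(10.99698) = 8.096327.
Therefore gamma(2) = 8.0963 (to 4 decimal places).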